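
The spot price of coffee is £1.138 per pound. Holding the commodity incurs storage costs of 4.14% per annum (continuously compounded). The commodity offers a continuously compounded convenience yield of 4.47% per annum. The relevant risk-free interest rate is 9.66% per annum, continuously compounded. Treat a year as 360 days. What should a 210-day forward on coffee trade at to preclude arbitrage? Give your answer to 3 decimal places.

Net carry = r + u − y = 0.0966 + 0.0414 − 0.0447 = 0.0933
F = S·e^((r+u−y)T) = 1.138 · e^(0.0933 × 210/360) = 1.138 · e^0.054425
= 1.138 × 1.055933 = £1.202 per pound

£1.202 per pound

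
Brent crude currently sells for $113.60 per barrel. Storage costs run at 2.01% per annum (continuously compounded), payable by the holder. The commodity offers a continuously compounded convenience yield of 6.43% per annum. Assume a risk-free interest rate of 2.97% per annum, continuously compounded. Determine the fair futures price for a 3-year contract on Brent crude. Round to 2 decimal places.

$108.76 per barrel

Net carry = r + u − y = 0.0297 + 0.0201 − 0.0643 = -0.0145
F = S·e^((r+u−y)T) = 113.60 · e^(-0.0145 × 3) = 113.60 · e^-0.043500
= 113.60 × 0.957433 = $108.76 per barrel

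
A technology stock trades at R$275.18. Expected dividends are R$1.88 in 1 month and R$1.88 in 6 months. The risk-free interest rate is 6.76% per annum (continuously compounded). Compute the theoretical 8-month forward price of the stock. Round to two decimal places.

R$284.01

PV(dividends) I = 1.88·e^(−0.0676·1/12) + 1.88·e^(−0.0676·6/12)
I = 1.8694 + 1.8175 = 3.6869
F = (S − I)·e^(rT) = (275.18 − 3.6869) · e^(0.0676·8/12)
= 271.4931 · e^0.045067 = 271.4931 × 1.046098 = R$284.01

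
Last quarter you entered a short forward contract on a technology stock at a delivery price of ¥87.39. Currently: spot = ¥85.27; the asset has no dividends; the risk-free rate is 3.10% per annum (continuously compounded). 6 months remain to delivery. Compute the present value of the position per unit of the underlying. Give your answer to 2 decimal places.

Current fair forward for the remaining 6 months: F = S·e^(r·T), r = 0.0310
F = 85.27 · e^(0.0310 × 6/12) = 85.27 × 1.015621 = 86.6020
Value of long forward = (F − K)·e^(−rT) = (86.6020 − 87.39) · e^(−0.0310·6/12)
= -0.7880 × 0.984620 = -0.78
Short position value = −(long value) = ¥0.78

¥0.78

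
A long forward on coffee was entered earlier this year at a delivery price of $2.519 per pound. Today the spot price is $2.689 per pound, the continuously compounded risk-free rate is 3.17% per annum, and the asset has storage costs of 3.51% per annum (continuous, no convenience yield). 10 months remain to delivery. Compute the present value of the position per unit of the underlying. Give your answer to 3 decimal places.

Current fair forward for the remaining 10 months: F = S·e^((r + u)·T), (r + u) = 0.0317 + 0.0351 = 0.0668
F = 2.689 · e^(0.0668 × 10/12) = 2.689 × 1.057245 = 2.8429
Value of long forward = (F − K)·e^(−rT) = (2.8429 − 2.519) · e^(−0.0317·10/12)
= 0.3239 × 0.973929 = 0.315

$0.315 per pound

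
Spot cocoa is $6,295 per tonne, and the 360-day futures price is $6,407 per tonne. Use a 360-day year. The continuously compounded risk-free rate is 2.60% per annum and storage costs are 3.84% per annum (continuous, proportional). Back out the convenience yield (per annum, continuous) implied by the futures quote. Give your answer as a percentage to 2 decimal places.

F = S·e^((r+u−y)T) ⇒ (r+u−y) = ln(F/S)/T
ln(6407/6295) = 0.017635; /T ⇒ 0.017635
y = r + u − ln(F/S)/T = 0.0260 + 0.0384 − 0.017635 = 0.046765
y = 4.68%

4.68%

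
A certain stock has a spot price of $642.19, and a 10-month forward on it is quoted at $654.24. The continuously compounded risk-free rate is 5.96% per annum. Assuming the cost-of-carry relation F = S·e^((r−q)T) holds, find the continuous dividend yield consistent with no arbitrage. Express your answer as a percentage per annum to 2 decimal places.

3.73%

From F = S·e^((r−q)T): (r − q) = ln(F/S)/T
ln(654.24/642.19) = ln(1.018764) = 0.018590
(r − q) = 0.018590 / (10/12) = 0.022308
q = r − ln(F/S)/T = 0.0596 − 0.022308 = 0.037292
q = 3.73%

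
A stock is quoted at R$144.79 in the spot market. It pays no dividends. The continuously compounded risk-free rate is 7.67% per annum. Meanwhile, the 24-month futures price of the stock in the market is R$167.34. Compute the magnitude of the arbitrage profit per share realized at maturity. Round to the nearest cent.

Fair futures: F* = S·e^(carry·T), with carry = r = 0.0767
F* = 144.79 · e^(0.0767 × 24/12) = 144.79 · e^0.153400 = 144.79 × 1.165791 = R$168.7949
Market R$167.34 < fair R$168.7949: forward underpriced → reverse cash-and-carry (short spot, go long the forward).
At maturity, profit = |F_mkt − F*| = |167.34 − 168.7949| = R$1.45 per share

R$1.45 per share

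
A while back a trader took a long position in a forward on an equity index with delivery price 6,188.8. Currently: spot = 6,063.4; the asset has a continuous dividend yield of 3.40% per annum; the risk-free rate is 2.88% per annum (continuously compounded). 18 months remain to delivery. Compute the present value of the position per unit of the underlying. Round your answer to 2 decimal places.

-165.22

Current fair forward for the remaining 18 months: F = S·e^((r − q)·T), (r − q) = 0.0288 − 0.0340 = -0.0052
F = 6063.4 · e^(-0.0052 × 18/12) = 6063.4 × 0.99223034 = 6016.2894
Value of long forward = (F − K)·e^(−rT) = (6016.2894 − 6188.8) · e^(−0.0288·18/12)
= -172.5106 × 0.95771983 = -165.22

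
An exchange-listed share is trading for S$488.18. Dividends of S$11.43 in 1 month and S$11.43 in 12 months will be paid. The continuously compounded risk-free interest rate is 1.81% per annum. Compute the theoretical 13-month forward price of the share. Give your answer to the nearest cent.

S$474.76

PV(dividends) I = 11.43·e^(−0.0181·1/12) + 11.43·e^(−0.0181·12/12)
I = 11.4128 + 11.2250 = 22.6378
F = (S − I)·e^(rT) = (488.18 − 22.6378) · e^(0.0181·13/12)
= 465.5422 · e^0.019608 = 465.5422 × 1.019801 = S$474.76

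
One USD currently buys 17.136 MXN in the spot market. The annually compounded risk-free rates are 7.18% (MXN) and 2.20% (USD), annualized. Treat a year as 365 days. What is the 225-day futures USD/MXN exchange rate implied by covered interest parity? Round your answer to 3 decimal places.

17.646

By covered interest parity, F = S · (1+r_MXN)^T / (1+r_USD)^T
= 17.136 × 1.043670 / 1.013505 = 17.136 × 1.029763
F = 17.646 MXN per USD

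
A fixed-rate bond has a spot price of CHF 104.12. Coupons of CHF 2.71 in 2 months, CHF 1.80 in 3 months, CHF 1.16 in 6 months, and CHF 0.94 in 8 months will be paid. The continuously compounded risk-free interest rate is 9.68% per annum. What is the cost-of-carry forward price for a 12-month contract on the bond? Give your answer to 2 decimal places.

CHF 107.64

PV(coupons) I = 2.71·e^(−0.0968·2/12) + 1.80·e^(−0.0968·3/12) + 1.16·e^(−0.0968·6/12) + 0.94·e^(−0.0968·8/12)
I = 2.6666 + 1.7570 + 1.1052 + 0.8813 = 6.4101
F = (S − I)·e^(rT) = (104.12 − 6.4101) · e^(0.0968·12/12)
= 97.7099 · e^0.096800 = 97.7099 × 1.101640 = CHF 107.64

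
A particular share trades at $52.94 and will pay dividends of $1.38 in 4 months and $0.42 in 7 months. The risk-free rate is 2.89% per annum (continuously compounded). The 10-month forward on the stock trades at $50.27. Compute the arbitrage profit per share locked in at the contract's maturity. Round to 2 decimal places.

$2.14 per share

PV(dividends) I = 1.38·e^(−0.0289·4/12) + 0.42·e^(−0.0289·7/12) = 1.7797
Fair forward F* = (S − I)·e^(rT) = (52.94 − 1.7797)·e^0.024083 = 51.1603 × 1.024375 = 52.4073
Market $50.27 < fair 52.4073: forward underpriced → reverse cash-and-carry (short the stock, invest proceeds at r, pay the dividends, go long the forward).
Profit at T = |F_mkt − F*| = |50.27 − 52.4073| = $2.14 per share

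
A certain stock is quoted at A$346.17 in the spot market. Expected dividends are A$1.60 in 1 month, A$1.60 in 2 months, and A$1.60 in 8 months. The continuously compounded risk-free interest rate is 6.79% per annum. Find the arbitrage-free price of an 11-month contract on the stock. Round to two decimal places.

PV(dividends) I = 1.60·e^(−0.0679·1/12) + 1.60·e^(−0.0679·2/12) + 1.60·e^(−0.0679·8/12)
I = 1.5910 + 1.5820 + 1.5292 = 4.7022
F = (S − I)·e^(rT) = (346.17 − 4.7022) · e^(0.0679·11/12)
= 341.4678 · e^0.062242 = 341.4678 × 1.064220 = A$363.40

A$363.40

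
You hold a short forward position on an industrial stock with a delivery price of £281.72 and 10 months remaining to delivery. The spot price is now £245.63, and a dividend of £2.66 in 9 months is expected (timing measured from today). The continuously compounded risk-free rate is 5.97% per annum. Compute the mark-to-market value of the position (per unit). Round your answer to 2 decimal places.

PV(remaining dividends) I = 2.66·e^(−0.0597·9/12) = 2.5435
Current forward F = (S − I)·e^(rT) = (245.63 − 2.5435)·e^(0.0597·10/12) = 243.0865 × 1.051008 = 255.4859
Value (long) = (F − K)·e^(−rT) = (255.4859 − 281.72) × 0.951467 = -24.9609
Short position value = −(long value) = £24.96

£24.96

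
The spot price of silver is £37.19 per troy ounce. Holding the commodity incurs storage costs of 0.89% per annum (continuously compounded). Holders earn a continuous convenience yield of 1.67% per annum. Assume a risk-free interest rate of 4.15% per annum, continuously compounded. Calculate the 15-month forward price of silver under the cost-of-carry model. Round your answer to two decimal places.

Net carry = r + u − y = 0.0415 + 0.0089 − 0.0167 = 0.0337
F = S·e^((r+u−y)T) = 37.19 · e^(0.0337 × 15/12) = 37.19 · e^0.042125
= 37.19 × 1.043025 = £38.79 per troy ounce

£38.79 per troy ounce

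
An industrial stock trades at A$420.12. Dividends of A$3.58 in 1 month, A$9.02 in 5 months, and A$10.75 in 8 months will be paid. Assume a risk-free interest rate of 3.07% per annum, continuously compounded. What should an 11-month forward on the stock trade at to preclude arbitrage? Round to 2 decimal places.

PV(dividends) I = 3.58·e^(−0.0307·1/12) + 9.02·e^(−0.0307·5/12) + 10.75·e^(−0.0307·8/12)
I = 3.5709 + 8.9054 + 10.5322 = 23.0085
F = (S − I)·e^(rT) = (420.12 − 23.0085) · e^(0.0307·11/12)
= 397.1115 · e^0.028142 = 397.1115 × 1.028542 = A$408.45

A$408.45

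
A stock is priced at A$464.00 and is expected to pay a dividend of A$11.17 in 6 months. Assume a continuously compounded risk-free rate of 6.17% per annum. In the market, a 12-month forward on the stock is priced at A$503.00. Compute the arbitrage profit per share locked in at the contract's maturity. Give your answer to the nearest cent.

A$20.99 per share

PV(dividends) I = 11.17·e^(−0.0617·6/12) = 10.8307
Fair forward F* = (S − I)·e^(rT) = (464.00 − 10.8307)·e^0.061700 = 453.1693 × 1.063643 = 482.0104
Market A$503.00 > fair 482.0104: forward overpriced → cash-and-carry (borrow at r, buy the stock and collect the dividends, short the forward).
Profit at T = |F_mkt − F*| = |503.00 − 482.0104| = A$20.99 per share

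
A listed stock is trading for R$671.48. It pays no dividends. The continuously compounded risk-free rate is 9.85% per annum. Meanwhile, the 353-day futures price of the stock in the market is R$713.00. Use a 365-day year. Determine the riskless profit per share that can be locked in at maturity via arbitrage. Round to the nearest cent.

R$25.59 per share

Fair futures: F* = S·e^(carry·T), with carry = r = 0.0985
F* = 671.48 · e^(0.0985 × 353/365) = 671.48 · e^0.095262 = 671.48 × 1.099947 = R$738.5924
Market R$713.00 < fair R$738.5924: forward underpriced → reverse cash-and-carry (short spot, go long the forward).
At maturity, profit = |F_mkt − F*| = |713.00 − 738.5924| = R$25.59 per share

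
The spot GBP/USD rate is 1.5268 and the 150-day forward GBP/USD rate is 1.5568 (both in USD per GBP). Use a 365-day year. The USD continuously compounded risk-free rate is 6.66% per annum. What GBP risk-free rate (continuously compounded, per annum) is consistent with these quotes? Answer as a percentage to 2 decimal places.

1.93%

F = S·e^((r_USD − r_GBP)T) ⇒ r_GBP = r_USD − ln(F/S)/T
ln(1.5568/1.5268) = 0.019458; /(150/365) = 0.047348
r_GBP = 0.0666 − 0.047348 = 0.019252
r_GBP = 1.93%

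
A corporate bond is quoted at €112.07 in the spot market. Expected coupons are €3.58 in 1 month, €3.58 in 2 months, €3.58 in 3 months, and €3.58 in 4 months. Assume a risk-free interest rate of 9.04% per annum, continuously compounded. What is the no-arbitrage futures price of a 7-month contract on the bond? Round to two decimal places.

PV(coupons) I = 3.58·e^(−0.0904·1/12) + 3.58·e^(−0.0904·2/12) + 3.58·e^(−0.0904·3/12) + 3.58·e^(−0.0904·4/12)
I = 3.5531 + 3.5265 + 3.5000 + 3.4737 = 14.0533
F = (S − I)·e^(rT) = (112.07 − 14.0533) · e^(0.0904·7/12)
= 98.0167 · e^0.052733 = 98.0167 × 1.054148 = €103.32

€103.32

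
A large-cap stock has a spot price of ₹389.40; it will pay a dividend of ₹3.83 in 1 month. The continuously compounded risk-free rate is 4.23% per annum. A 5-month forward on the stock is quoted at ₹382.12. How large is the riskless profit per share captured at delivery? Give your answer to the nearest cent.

PV(dividends) I = 3.83·e^(−0.0423·1/12) = 3.8165
Fair forward F* = (S − I)·e^(rT) = (389.40 − 3.8165)·e^0.017625 = 385.5835 × 1.017781 = 392.4396
Market ₹382.12 < fair 392.4396: forward underpriced → reverse cash-and-carry (short the stock, invest proceeds at r, pay the dividends, go long the forward).
Profit at T = |F_mkt − F*| = |382.12 − 392.4396| = ₹10.32 per share

₹10.32 per share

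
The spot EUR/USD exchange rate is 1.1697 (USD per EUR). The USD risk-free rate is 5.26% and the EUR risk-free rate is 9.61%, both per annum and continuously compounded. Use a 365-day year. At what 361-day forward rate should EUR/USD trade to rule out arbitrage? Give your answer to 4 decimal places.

F = S·e^((r_USD − r_EUR)T) = 1.1697 · e^((0.0526 − 0.0961) × 361/365)
= 1.1697 · e^-0.043023 = 1.1697 × 0.957889
F = 1.1204 USD per EUR

1.1204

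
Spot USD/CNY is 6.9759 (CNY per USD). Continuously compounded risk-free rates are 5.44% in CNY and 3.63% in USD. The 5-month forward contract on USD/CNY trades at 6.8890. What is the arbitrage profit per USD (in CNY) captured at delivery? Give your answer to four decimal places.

0.1397 per USD (in CNY)

Fair forward: F* = S·e^(carry·T), with carry = (r_CNY − r_USD) = 0.0544 − 0.0363 = 0.0181
F* = 6.9759 · e^(0.0181 × 5/12) = 6.9759 · e^0.007542 = 6.9759 × 1.007571 = 7.0287
Market 6.8890 < fair 7.0287: forward underpriced → reverse cash-and-carry (short spot, go long the forward).
At maturity, profit = |F_mkt − F*| = |6.8890 − 7.0287| = 0.1397 per USD (in CNY)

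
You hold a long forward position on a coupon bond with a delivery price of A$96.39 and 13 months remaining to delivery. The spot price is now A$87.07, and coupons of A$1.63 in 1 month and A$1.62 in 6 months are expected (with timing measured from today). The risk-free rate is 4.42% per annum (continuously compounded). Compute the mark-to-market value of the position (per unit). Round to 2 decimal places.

PV(remaining coupons) I = 1.63·e^(−0.0442·1/12) + 1.62·e^(−0.0442·6/12) = 3.2086
Current forward F = (S − I)·e^(rT) = (87.07 − 3.2086)·e^(0.0442·13/12) = 83.8614 × 1.049048 = 87.9746
Value (long) = (F − K)·e^(−rT) = (87.9746 − 96.39) × 0.953245 = -8.0219
Value = -A$8.02

-A$8.02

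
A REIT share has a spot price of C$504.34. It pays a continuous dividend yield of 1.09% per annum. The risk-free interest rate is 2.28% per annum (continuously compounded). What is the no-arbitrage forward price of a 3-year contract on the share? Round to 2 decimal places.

C$522.67

F = S·e^((r − q)T) = 504.34 · e^((0.0228 − 0.0109) × 3)
= 504.34 · e^0.035700 = 504.34 × 1.036345
F = C$522.67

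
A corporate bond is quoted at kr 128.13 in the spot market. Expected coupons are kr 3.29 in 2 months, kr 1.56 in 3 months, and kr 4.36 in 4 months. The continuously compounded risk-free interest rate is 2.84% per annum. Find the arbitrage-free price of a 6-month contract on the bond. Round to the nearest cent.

kr 120.69

PV(coupons) I = 3.29·e^(−0.0284·2/12) + 1.56·e^(−0.0284·3/12) + 4.36·e^(−0.0284·4/12)
I = 3.2745 + 1.5490 + 4.3189 = 9.1424
F = (S − I)·e^(rT) = (128.13 − 9.1424) · e^(0.0284·6/12)
= 118.9876 · e^0.014200 = 118.9876 × 1.014301 = kr 120.69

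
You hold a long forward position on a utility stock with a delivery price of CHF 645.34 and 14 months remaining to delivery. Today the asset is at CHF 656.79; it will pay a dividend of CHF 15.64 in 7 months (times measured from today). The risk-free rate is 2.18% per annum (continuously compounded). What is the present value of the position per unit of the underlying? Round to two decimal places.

PV(remaining dividends) I = 15.64·e^(−0.0218·7/12) = 15.4424
Current forward F = (S − I)·e^(rT) = (656.79 − 15.4424)·e^(0.0218·14/12) = 641.3476 × 1.025760 = 657.8687
Value (long) = (F − K)·e^(−rT) = (657.8687 − 645.34) × 0.974887 = 12.2141
Value = CHF 12.21

CHF 12.21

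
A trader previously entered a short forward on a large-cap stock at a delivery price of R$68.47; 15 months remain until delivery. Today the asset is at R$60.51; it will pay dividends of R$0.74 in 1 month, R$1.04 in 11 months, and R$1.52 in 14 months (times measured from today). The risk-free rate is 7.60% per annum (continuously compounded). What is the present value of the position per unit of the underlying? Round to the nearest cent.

PV(remaining dividends) I = 0.74·e^(−0.0760·1/12) + 1.04·e^(−0.0760·11/12) + 1.52·e^(−0.0760·14/12) = 3.0964
Current forward F = (S − I)·e^(rT) = (60.51 − 3.0964)·e^(0.0760·15/12) = 57.4136 × 1.099659 = 63.1354
Value (long) = (F − K)·e^(−rT) = (63.1354 − 68.47) × 0.909373 = -4.8511
Short position value = −(long value) = R$4.85

R$4.85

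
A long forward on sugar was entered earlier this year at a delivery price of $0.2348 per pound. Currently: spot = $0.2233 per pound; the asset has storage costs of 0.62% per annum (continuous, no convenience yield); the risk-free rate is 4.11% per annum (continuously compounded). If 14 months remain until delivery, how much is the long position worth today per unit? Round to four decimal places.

Current fair forward for the remaining 14 months: F = S·e^((r + u)·T), (r + u) = 0.0411 + 0.0062 = 0.0473
F = 0.2233 · e^(0.0473 × 14/12) = 0.2233 × 1.056734 = 0.2360
Value of long forward = (F − K)·e^(−rT) = (0.2360 − 0.2348) · e^(−0.0411·14/12)
= 0.0012 × 0.953181 = 0.0011

$0.0011 per pound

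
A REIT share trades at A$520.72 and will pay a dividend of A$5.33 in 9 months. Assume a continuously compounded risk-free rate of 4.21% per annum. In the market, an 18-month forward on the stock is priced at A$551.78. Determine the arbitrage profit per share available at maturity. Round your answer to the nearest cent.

PV(dividends) I = 5.33·e^(−0.0421·9/12) = 5.1643
Fair forward F* = (S − I)·e^(rT) = (520.72 − 5.1643)·e^0.063150 = 515.5557 × 1.065187 = 549.1632
Market A$551.78 > fair 549.1632: forward overpriced → cash-and-carry (borrow at r, buy the stock and collect the dividends, short the forward).
Profit at T = |F_mkt − F*| = |551.78 − 549.1632| = A$2.62 per share

A$2.62 per share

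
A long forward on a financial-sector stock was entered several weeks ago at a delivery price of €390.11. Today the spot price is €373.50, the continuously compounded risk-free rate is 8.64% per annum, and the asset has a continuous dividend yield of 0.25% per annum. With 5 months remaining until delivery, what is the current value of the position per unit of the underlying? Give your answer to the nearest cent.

-€3.20

Current fair forward for the remaining 5 months: F = S·e^((r − q)·T), (r − q) = 0.0864 − 0.0025 = 0.0839
F = 373.50 · e^(0.0839 × 5/12) = 373.50 × 1.035577 = 386.7880
Value of long forward = (F − K)·e^(−rT) = (386.7880 − 390.11) · e^(−0.0864·5/12)
= -3.3220 × 0.964640 = -3.20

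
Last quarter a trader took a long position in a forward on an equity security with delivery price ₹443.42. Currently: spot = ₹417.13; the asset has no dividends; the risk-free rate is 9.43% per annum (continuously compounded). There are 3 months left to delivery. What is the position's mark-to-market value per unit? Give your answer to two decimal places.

-₹15.96

Current fair forward for the remaining 3 months: F = S·e^(r·T), r = 0.0943
F = 417.13 · e^(0.0943 × 3/12) = 417.13 × 1.023855 = 427.0806
Value of long forward = (F − K)·e^(−rT) = (427.0806 − 443.42) · e^(−0.0943·3/12)
= -16.3394 × 0.976701 = -15.96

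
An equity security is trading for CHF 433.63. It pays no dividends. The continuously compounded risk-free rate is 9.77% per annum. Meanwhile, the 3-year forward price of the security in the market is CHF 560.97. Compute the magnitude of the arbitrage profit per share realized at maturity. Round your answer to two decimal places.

Fair forward: F* = S·e^(carry·T), with carry = r = 0.0977
F* = 433.63 · e^(0.0977 × 3) = 433.63 · e^0.293100 = 433.63 × 1.340577 = CHF 581.3144
Market CHF 560.97 < fair CHF 581.3144: forward underpriced → reverse cash-and-carry (short spot, go long the forward).
At maturity, profit = |F_mkt − F*| = |560.97 − 581.3144| = CHF 20.34 per share

CHF 20.34 per share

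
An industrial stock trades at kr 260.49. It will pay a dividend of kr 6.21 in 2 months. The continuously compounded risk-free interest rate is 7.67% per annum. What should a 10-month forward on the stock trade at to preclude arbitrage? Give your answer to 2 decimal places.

kr 271.15

PV(dividends) I = 6.21·e^(−0.0767·2/12)
I = 6.1311
F = (S − I)·e^(rT) = (260.49 − 6.1311) · e^(0.0767·10/12)
= 254.3589 · e^0.063917 = 254.3589 × 1.066004 = kr 271.15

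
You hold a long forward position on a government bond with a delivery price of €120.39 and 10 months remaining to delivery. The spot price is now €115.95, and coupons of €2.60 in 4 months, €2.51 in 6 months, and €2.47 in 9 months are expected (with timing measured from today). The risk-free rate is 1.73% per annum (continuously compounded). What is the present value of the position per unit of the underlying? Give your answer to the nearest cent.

-€10.23

PV(remaining coupons) I = 2.60·e^(−0.0173·4/12) + 2.51·e^(−0.0173·6/12) + 2.47·e^(−0.0173·9/12) = 7.5116
Current forward F = (S − I)·e^(rT) = (115.95 − 7.5116)·e^(0.0173·10/12) = 108.4384 × 1.014521 = 110.0130
Value (long) = (F − K)·e^(−rT) = (110.0130 − 120.39) × 0.985687 = -10.2285
Value = -€10.23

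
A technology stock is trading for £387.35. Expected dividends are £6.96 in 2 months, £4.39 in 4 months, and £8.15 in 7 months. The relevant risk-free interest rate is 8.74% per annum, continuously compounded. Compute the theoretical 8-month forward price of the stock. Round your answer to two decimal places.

PV(dividends) I = 6.96·e^(−0.0874·2/12) + 4.39·e^(−0.0874·4/12) + 8.15·e^(−0.0874·7/12)
I = 6.8594 + 4.2639 + 7.7449 = 18.8682
F = (S − I)·e^(rT) = (387.35 − 18.8682) · e^(0.0874·8/12)
= 368.4818 · e^0.058267 = 368.4818 × 1.059998 = £390.59

£390.59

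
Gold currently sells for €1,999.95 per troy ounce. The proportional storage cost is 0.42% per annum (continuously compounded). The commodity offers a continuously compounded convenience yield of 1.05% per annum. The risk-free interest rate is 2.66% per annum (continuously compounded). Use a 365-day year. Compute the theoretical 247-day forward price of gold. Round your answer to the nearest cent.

€2,027.61 per troy ounce

Net carry = r + u − y = 0.0266 + 0.0042 − 0.0105 = 0.0203
F = S·e^((r+u−y)T) = 1999.95 · e^(0.0203 × 247/365) = 1999.95 · e^0.01373726
= 1999.95 × 1.01383205 = €2,027.61 per troy ounce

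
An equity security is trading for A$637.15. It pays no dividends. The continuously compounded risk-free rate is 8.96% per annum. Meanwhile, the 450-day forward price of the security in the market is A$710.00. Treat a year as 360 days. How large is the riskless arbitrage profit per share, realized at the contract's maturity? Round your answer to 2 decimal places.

A$2.66 per share

Fair forward: F* = S·e^(carry·T), with carry = r = 0.0896
F* = 637.15 · e^(0.0896 × 450/360) = 637.15 · e^0.112000 = 637.15 × 1.118513 = A$712.6606
Market A$710.00 < fair A$712.6606: forward underpriced → reverse cash-and-carry (short spot, go long the forward).
At maturity, profit = |F_mkt − F*| = |710.00 − 712.6606| = A$2.66 per share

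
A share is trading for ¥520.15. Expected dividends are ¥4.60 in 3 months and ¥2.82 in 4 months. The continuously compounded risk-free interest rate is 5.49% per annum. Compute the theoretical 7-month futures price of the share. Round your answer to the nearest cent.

PV(dividends) I = 4.60·e^(−0.0549·3/12) + 2.82·e^(−0.0549·4/12)
I = 4.5373 + 2.7689 = 7.3062
F = (S − I)·e^(rT) = (520.15 − 7.3062) · e^(0.0549·7/12)
= 512.8438 · e^0.032025 = 512.8438 × 1.032543 = ¥529.53

¥529.53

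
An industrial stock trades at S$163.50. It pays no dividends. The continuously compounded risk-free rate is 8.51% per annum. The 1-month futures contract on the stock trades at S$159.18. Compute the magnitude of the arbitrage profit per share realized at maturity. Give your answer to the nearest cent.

S$5.48 per share

Fair futures: F* = S·e^(carry·T), with carry = r = 0.0851
F* = 163.50 · e^(0.0851 × 1/12) = 163.50 · e^0.007092 = 163.50 × 1.007117 = S$164.6636
Market S$159.18 < fair S$164.6636: forward underpriced → reverse cash-and-carry (short spot, go long the forward).
At maturity, profit = |F_mkt − F*| = |159.18 − 164.6636| = S$5.48 per share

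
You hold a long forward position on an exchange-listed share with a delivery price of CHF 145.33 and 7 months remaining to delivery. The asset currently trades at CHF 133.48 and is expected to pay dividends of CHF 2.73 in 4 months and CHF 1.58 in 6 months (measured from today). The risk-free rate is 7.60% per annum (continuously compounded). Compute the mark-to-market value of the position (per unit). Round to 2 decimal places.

-CHF 9.73

PV(remaining dividends) I = 2.73·e^(−0.0760·4/12) + 1.58·e^(−0.0760·6/12) = 4.1828
Current forward F = (S − I)·e^(rT) = (133.48 − 4.1828)·e^(0.0760·7/12) = 129.2972 × 1.045331 = 135.1584
Value (long) = (F − K)·e^(−rT) = (135.1584 − 145.33) × 0.956635 = -9.7305
Value = -CHF 9.73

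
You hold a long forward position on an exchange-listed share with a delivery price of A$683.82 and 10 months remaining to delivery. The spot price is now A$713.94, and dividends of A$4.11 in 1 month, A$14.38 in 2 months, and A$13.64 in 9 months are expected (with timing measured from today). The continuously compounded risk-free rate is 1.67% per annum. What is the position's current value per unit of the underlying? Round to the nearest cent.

PV(remaining dividends) I = 4.11·e^(−0.0167·1/12) + 14.38·e^(−0.0167·2/12) + 13.64·e^(−0.0167·9/12) = 31.9145
Current forward F = (S − I)·e^(rT) = (713.94 − 31.9145)·e^(0.0167·10/12) = 682.0255 × 1.014014 = 691.5834
Value (long) = (F − K)·e^(−rT) = (691.5834 − 683.82) × 0.986180 = 7.6561
Value = A$7.66

A$7.66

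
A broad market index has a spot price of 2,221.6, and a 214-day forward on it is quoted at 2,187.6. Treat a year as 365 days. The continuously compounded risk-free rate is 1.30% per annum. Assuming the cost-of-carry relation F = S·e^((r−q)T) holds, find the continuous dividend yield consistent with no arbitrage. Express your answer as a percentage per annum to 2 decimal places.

3.93%

From F = S·e^((r−q)T): (r − q) = ln(F/S)/T
ln(2187.6/2221.6) = ln(0.984696) = -0.015422
(r − q) = -0.015422 / (214/365) = -0.026304
q = r − ln(F/S)/T = 0.0130 + 0.026304 = 0.039304
q = 3.93%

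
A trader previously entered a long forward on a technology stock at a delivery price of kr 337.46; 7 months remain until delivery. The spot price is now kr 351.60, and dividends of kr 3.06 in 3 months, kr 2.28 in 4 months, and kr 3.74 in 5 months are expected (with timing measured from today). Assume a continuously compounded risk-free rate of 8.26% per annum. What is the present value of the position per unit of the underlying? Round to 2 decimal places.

kr 21.19

PV(remaining dividends) I = 3.06·e^(−0.0826·3/12) + 2.28·e^(−0.0826·4/12) + 3.74·e^(−0.0826·5/12) = 8.8290
Current forward F = (S − I)·e^(rT) = (351.60 − 8.8290)·e^(0.0826·7/12) = 342.7710 × 1.049363 = 359.6912
Value (long) = (F − K)·e^(−rT) = (359.6912 − 337.46) × 0.952959 = 21.1854
Value = kr 21.19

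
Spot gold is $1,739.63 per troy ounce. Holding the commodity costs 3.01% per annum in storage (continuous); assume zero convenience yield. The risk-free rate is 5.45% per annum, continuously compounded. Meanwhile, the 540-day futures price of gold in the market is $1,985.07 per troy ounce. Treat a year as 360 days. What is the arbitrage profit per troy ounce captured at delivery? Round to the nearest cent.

$10.06 per troy ounce

Fair futures: F* = S·e^(carry·T), with carry = (r + u) = 0.0545 + 0.0301 = 0.0846
F* = 1739.63 · e^(0.0846 × 540/360) = 1739.63 · e^0.12690000 = 1739.63 × 1.13530348 = $1975.0080
Market $1985.07 > fair $1975.0080: forward overpriced → cash-and-carry (buy spot, short the forward).
At maturity, profit = |F_mkt − F*| = |1985.07 − 1975.0080| = $10.06 per troy ounce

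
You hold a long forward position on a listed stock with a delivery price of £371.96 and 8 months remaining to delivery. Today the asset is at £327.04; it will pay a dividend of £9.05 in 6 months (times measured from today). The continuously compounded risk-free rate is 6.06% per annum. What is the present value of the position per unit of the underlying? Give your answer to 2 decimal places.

PV(remaining dividends) I = 9.05·e^(−0.0606·6/12) = 8.7799
Current forward F = (S − I)·e^(rT) = (327.04 − 8.7799)·e^(0.0606·8/12) = 318.2601 × 1.041227 = 331.3810
Value (long) = (F − K)·e^(−rT) = (331.3810 − 371.96) × 0.960405 = -38.9723
Value = -£38.97

-£38.97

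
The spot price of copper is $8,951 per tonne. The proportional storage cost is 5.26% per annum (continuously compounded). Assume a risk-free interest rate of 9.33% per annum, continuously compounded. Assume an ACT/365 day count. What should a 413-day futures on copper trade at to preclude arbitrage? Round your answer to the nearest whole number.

Net carry = r + u − y = 0.0933 + 0.0526 − 0.0000 = 0.1459
F = S·e^((r+u−y)T) = 8951 · e^(0.1459 × 413/365) = 8951 · e^0.165087
= 8951 × 1.179496 = $10,558 per tonne

$10,558 per tonne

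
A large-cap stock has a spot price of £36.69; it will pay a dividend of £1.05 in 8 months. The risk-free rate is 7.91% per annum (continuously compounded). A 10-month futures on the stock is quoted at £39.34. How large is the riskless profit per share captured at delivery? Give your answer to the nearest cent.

£1.21 per share

PV(dividends) I = 1.05·e^(−0.0791·8/12) = 0.9961
Fair futures F* = (S − I)·e^(rT) = (36.69 − 0.9961)·e^0.065917 = 35.6939 × 1.068138 = 38.1260
Market £39.34 > fair 38.1260: forward overpriced → cash-and-carry (borrow at r, buy the stock and collect the dividends, short the forward).
Profit at T = |F_mkt − F*| = |39.34 − 38.1260| = £1.21 per share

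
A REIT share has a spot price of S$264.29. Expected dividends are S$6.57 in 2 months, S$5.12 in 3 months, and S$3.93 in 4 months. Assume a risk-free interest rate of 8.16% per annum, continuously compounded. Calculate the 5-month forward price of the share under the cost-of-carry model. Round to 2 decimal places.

PV(dividends) I = 6.57·e^(−0.0816·2/12) + 5.12·e^(−0.0816·3/12) + 3.93·e^(−0.0816·4/12)
I = 6.4813 + 5.0166 + 3.8245 = 15.3224
F = (S − I)·e^(rT) = (264.29 − 15.3224) · e^(0.0816·5/12)
= 248.9676 · e^0.034000 = 248.9676 × 1.034585 = S$257.58

S$257.58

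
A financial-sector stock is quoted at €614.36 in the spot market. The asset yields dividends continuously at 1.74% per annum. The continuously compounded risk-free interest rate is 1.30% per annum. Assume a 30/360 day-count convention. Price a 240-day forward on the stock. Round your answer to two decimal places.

F = S·e^((r − q)T) = 614.36 · e^((0.0130 − 0.0174) × 240/360)
= 614.36 · e^-0.002933 = 614.36 × 0.997071
F = €612.56

€612.56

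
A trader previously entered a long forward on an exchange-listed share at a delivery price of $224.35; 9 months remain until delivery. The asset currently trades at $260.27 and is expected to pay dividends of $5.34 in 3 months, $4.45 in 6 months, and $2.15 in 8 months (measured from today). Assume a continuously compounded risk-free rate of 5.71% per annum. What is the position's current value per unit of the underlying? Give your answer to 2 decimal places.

$33.67

PV(remaining dividends) I = 5.34·e^(−0.0571·3/12) + 4.45·e^(−0.0571·6/12) + 2.15·e^(−0.0571·8/12) = 11.6588
Current forward F = (S − I)·e^(rT) = (260.27 − 11.6588)·e^(0.0571·9/12) = 248.6112 × 1.043755 = 259.4892
Value (long) = (F − K)·e^(−rT) = (259.4892 − 224.35) × 0.958079 = 33.6661
Value = $33.67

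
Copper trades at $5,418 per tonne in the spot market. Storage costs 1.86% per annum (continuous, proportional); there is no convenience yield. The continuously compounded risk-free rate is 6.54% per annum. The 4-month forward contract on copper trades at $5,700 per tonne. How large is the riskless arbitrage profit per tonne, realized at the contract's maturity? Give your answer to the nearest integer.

Fair forward: F* = S·e^(carry·T), with carry = (r + u) = 0.0654 + 0.0186 = 0.0840
F* = 5418 · e^(0.0840 × 4/12) = 5418 · e^0.028000 = 5418 × 1.028396 = $5571.8495
Market $5700 > fair $5571.8495: forward overpriced → cash-and-carry (buy spot, short the forward).
At maturity, profit = |F_mkt − F*| = |5700 − 5571.8495| = $128 per tonne

$128 per tonne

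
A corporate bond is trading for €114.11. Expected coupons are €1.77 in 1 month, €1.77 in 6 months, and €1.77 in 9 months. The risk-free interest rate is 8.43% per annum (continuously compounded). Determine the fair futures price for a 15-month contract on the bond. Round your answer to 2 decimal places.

€121.11

PV(coupons) I = 1.77·e^(−0.0843·1/12) + 1.77·e^(−0.0843·6/12) + 1.77·e^(−0.0843·9/12)
I = 1.7576 + 1.6969 + 1.6616 = 5.1161
F = (S − I)·e^(rT) = (114.11 − 5.1161) · e^(0.0843·15/12)
= 108.9939 · e^0.105375 = 108.9939 × 1.111127 = €121.11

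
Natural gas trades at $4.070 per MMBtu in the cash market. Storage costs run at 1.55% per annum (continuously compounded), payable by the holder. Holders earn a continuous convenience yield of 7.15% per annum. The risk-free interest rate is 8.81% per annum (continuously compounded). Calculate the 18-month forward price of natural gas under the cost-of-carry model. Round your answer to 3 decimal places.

Net carry = r + u − y = 0.0881 + 0.0155 − 0.0715 = 0.0321
F = S·e^((r+u−y)T) = 4.070 · e^(0.0321 × 18/12) = 4.070 · e^0.048150
= 4.070 × 1.049328 = $4.271 per MMBtu

$4.271 per MMBtu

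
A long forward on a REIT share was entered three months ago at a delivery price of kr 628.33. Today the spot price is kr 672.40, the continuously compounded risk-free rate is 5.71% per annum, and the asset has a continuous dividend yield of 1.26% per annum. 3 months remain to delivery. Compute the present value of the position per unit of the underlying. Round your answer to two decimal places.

kr 50.86

Current fair forward for the remaining 3 months: F = S·e^((r − q)·T), (r − q) = 0.0571 − 0.0126 = 0.0445
F = 672.40 · e^(0.0445 × 3/12) = 672.40 × 1.011187 = 679.9221
Value of long forward = (F − K)·e^(−rT) = (679.9221 − 628.33) · e^(−0.0571·3/12)
= 51.5921 × 0.985826 = 50.86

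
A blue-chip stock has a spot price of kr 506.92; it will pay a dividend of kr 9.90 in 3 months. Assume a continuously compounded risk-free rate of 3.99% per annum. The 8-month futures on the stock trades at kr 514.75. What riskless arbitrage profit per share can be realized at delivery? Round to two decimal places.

kr 4.23 per share

PV(dividends) I = 9.90·e^(−0.0399·3/12) = 9.8017
Fair futures F* = (S − I)·e^(rT) = (506.92 − 9.8017)·e^0.026600 = 497.1183 × 1.026957 = 510.5191
Market kr 514.75 > fair 510.5191: forward overpriced → cash-and-carry (borrow at r, buy the stock and collect the dividends, short the forward).
Profit at T = |F_mkt − F*| = |514.75 − 510.5191| = kr 4.23 per share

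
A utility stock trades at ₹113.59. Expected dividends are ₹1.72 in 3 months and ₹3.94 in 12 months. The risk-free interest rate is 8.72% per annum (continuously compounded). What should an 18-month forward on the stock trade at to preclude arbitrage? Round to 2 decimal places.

₹123.43

PV(dividends) I = 1.72·e^(−0.0872·3/12) + 3.94·e^(−0.0872·12/12)
I = 1.6829 + 3.6110 = 5.2939
F = (S − I)·e^(rT) = (113.59 − 5.2939) · e^(0.0872·18/12)
= 108.2961 · e^0.130800 = 108.2961 × 1.139740 = ₹123.43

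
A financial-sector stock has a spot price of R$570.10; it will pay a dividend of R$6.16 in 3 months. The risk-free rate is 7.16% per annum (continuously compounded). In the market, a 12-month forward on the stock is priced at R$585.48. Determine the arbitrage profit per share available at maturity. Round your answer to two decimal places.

R$20.44 per share

PV(dividends) I = 6.16·e^(−0.0716·3/12) = 6.0507
Fair forward F* = (S − I)·e^(rT) = (570.10 − 6.0507)·e^0.071600 = 564.0493 × 1.074226 = 605.9164
Market R$585.48 < fair 605.9164: forward underpriced → reverse cash-and-carry (short the stock, invest proceeds at r, pay the dividends, go long the forward).
Profit at T = |F_mkt − F*| = |585.48 − 605.9164| = R$20.44 per share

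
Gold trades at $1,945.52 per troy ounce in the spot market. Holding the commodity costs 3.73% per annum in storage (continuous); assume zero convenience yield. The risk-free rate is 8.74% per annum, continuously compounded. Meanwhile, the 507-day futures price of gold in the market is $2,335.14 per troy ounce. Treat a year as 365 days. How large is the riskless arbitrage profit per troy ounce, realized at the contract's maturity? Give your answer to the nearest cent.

$21.68 per troy ounce

Fair futures: F* = S·e^(carry·T), with carry = (r + u) = 0.0874 + 0.0373 = 0.1247
F* = 1945.52 · e^(0.1247 × 507/365) = 1945.52 · e^0.17321342 = 1945.52 × 1.18911986 = $2313.4565
Market $2335.14 > fair $2313.4565: forward overpriced → cash-and-carry (buy spot, short the forward).
At maturity, profit = |F_mkt − F*| = |2335.14 − 2313.4565| = $21.68 per troy ounce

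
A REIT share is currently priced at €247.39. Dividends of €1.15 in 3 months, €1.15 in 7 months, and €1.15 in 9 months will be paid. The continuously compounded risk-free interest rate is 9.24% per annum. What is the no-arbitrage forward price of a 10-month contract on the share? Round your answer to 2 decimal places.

PV(dividends) I = 1.15·e^(−0.0924·3/12) + 1.15·e^(−0.0924·7/12) + 1.15·e^(−0.0924·9/12)
I = 1.1237 + 1.0897 + 1.0730 = 3.2864
F = (S − I)·e^(rT) = (247.39 − 3.2864) · e^(0.0924·10/12)
= 244.1036 · e^0.077000 = 244.1036 × 1.080042 = €263.64

€263.64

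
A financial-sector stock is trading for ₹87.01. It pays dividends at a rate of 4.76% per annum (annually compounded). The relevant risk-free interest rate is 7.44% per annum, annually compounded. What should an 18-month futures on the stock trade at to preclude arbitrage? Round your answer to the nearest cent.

₹90.37

F = S · (1+r)^T / (1+q)^T
= 87.01 × 1.113651 / 1.072243 = 87.01 × 1.038618
F = ₹90.37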